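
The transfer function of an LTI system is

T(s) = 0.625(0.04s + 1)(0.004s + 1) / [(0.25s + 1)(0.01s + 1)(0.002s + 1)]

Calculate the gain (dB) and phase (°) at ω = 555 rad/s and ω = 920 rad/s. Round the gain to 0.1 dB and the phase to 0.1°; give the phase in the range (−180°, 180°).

At ω = 555 rad/s:
zero (1 + j555·0.04) = 1 + j22.2 → |·| ≈ 22.223, ∠ ≈ 87.42°
zero (1 + j555·0.004) = 1 + j2.22 → |·| ≈ 2.4348, ∠ ≈ 65.75°
pole (1 + j555·0.25) = 1 + j138.75 → |·| ≈ 138.75, ∠ ≈ 89.59°
pole (1 + j555·0.01) = 1 + j5.55 → |·| ≈ 5.6394, ∠ ≈ 79.79°
pole (1 + j555·0.002) = 1 + j1.11 → |·| ≈ 1.494, ∠ ≈ 47.98°
|T| = 0.625 · 22.223 · 2.4348 / (138.75 · 5.6394 · 1.494) ≈ 0.028929
Gain = 20 log₁₀(0.028929) ≈ -30.77 dB
∠T = (87.42° + 65.75°) − (89.59° + 79.79° + 47.98°) = -64.19°

At ω = 920 rad/s:
zero (1 + j920·0.04) = 1 + j36.8 → |·| ≈ 36.814, ∠ ≈ 88.44°
zero (1 + j920·0.004) = 1 + j3.68 → |·| ≈ 3.8134, ∠ ≈ 74.80°
pole (1 + j920·0.25) = 1 + j230 → |·| ≈ 230, ∠ ≈ 89.75°
pole (1 + j920·0.01) = 1 + j9.2 → |·| ≈ 9.2542, ∠ ≈ 83.80°
pole (1 + j920·0.002) = 1 + j1.84 → |·| ≈ 2.0942, ∠ ≈ 61.48°
|T| = 0.625 · 36.814 · 3.8134 / (230 · 9.2542 · 2.0942) ≈ 0.019684
Gain = 20 log₁₀(0.019684) ≈ -34.12 dB
∠T = (88.44° + 74.80°) − (89.75° + 83.80° + 61.48°) = -71.79°

ω = 555: -30.8 dB, -64.2°; ω = 920: -34.1 dB, -71.8°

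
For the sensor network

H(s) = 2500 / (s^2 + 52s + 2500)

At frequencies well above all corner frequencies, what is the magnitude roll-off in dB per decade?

Each pole contributes −20 dB/decade at high frequency; each zero contributes +20 dB/decade.
Net: 0 zero(s) − 2 pole(s) → -40 dB/decade.

-40 dB/decade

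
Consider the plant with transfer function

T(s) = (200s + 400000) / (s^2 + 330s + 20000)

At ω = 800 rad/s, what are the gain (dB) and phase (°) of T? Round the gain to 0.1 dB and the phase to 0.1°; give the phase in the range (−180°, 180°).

-3.9 dB, -135.1°

Substitute s = j800:
Numerator: 200(j800) + 400000 = 400000 + j160000
Denominator: (j800)^2 + 330(j800) + 20000 = -620000 + j264000
|N| = √(400000² + 160000²) ≈ 4.3081e+05, ∠N ≈ 21.80°
|D| = √(620000² + 264000²) ≈ 6.7387e+05, ∠D ≈ 156.94°
|T| = 4.3081e+05 / 6.7387e+05 ≈ 0.63931
Gain = 20 log₁₀(0.63931) ≈ -3.89 dB
∠T = 21.80° − 156.94° = -135.14°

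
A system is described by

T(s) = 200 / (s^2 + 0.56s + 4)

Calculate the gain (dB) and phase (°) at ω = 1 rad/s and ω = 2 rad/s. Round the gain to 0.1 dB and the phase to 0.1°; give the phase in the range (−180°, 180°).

ω = 1: 36.3 dB, -10.6°; ω = 2: 45.0 dB, -90.0°

At s = jω = j1:
quadratic: (j1)² + 0.56·j1 + 4 = 3 + j0.56 → |·| ≈ 3.0518, ∠ ≈ 10.57°
|T| = 200 / 3.0518 ≈ 65.535
Gain = 20 log₁₀(65.535) ≈ 36.33 dB
∠T = 0.00° − 10.57° = -10.57°

At s = jω = j2:
quadratic: (j2)² + 0.56·j2 + 4 = 0 + j1.12 → |·| ≈ 1.12, ∠ ≈ 90.00°
|T| = 200 / 1.12 ≈ 178.57
Gain = 20 log₁₀(178.57) ≈ 45.04 dB
∠T = 0.00° − 90.00° = -90.00°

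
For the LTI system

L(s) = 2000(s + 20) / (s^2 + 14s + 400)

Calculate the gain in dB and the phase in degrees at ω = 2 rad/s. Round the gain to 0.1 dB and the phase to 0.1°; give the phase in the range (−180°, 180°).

40.1 dB, 1.7°

At s = jω = j2:
zero (s+20): 20 + j2 → |·| = √(20²+2²) = √404 ≈ 20.1, ∠ = arctan(2/20) ≈ 5.71°
quadratic: (j2)² + 14·j2 + 400 = 396 + j28 → |·| ≈ 396.99, ∠ ≈ 4.04°
|L| = 2000 · 20.1 / 396.99 ≈ 101.26
Gain = 20 log₁₀(101.26) ≈ 40.11 dB
∠L = 5.71° − 4.04° = 1.67°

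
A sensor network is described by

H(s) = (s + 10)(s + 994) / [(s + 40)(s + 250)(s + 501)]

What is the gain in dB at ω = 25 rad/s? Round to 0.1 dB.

At s = jω = j25:
zero (s+10): 10 + j25 → |·| = √(10²+25²) = √725 ≈ 26.926, ∠ = arctan(25/10) ≈ 68.20°
zero (s+994): 994 + j25 → |·| = √(994²+25²) = √988661 ≈ 994.31, ∠ = arctan(25/994) ≈ 1.44°
pole (s+40): 40 + j25 → |·| = √(40²+25²) = √2225 ≈ 47.17, ∠ = arctan(25/40) ≈ 32.01°
pole (s+250): 250 + j25 → |·| = √(250²+25²) = √63125 ≈ 251.25, ∠ = arctan(25/250) ≈ 5.71°
pole (s+501): 501 + j25 → |·| = √(501²+25²) = √251626 ≈ 501.62, ∠ = arctan(25/501) ≈ 2.86°
|H| = 1 · 26773 / 5.9449e+06 ≈ 0.0045035
Gain = 20 log₁₀(0.0045035) ≈ -46.93 dB

-46.9 dB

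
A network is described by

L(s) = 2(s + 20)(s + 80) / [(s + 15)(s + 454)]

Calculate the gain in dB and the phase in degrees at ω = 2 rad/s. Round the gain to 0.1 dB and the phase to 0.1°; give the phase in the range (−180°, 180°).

At s = jω = j2:
zero (s+20): 20 + j2 → |·| = √(20²+2²) = √404 ≈ 20.1, ∠ = arctan(2/20) ≈ 5.71°
zero (s+80): 80 + j2 → |·| = √(80²+2²) = √6404 ≈ 80.025, ∠ = arctan(2/80) ≈ 1.43°
pole (s+15): 15 + j2 → |·| = √(15²+2²) = √229 ≈ 15.133, ∠ = arctan(2/15) ≈ 7.59°
pole (s+454): 454 + j2 → |·| = √(454²+2²) = √206120 ≈ 454, ∠ = arctan(2/454) ≈ 0.25°
|L| = 2 · 1608.5 / 6870.4 ≈ 0.46824
Gain = 20 log₁₀(0.46824) ≈ -6.59 dB
∠L = 7.14° − 7.84° = -0.70°

-6.6 dB, -0.7°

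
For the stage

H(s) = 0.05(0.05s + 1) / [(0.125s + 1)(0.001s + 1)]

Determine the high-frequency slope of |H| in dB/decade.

-20 dB/decade

Each pole contributes −20 dB/decade at high frequency; each zero contributes +20 dB/decade.
Net: 1 zero(s) − 2 pole(s) → -20 dB/decade.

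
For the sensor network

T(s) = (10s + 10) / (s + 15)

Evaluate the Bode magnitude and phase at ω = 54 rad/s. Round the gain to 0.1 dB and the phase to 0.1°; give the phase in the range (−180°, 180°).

19.7 dB, 14.5°

Substitute s = j54:
Numerator: 10(j54) + 10 = 10 + j540
Denominator: (j54) + 15 = 15 + j54
|N| = √(10² + 540²) ≈ 540.09, ∠N ≈ 88.94°
|D| = √(15² + 54²) ≈ 56.045, ∠D ≈ 74.48°
|T| = 540.09 / 56.045 ≈ 9.6367
Gain = 20 log₁₀(9.6367) ≈ 19.68 dB
∠T = 88.94° − 74.48° = 14.46°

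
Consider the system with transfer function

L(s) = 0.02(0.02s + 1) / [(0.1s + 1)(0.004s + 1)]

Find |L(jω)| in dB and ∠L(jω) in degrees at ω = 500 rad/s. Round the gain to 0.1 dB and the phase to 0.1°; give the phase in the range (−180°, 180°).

At ω = 500 rad/s:
zero (1 + j500·0.02) = 1 + j10 → |·| ≈ 10.05, ∠ ≈ 84.29°
pole (1 + j500·0.1) = 1 + j50 → |·| ≈ 50.01, ∠ ≈ 88.85°
pole (1 + j500·0.004) = 1 + j2 → |·| ≈ 2.2361, ∠ ≈ 63.43°
|L| = 0.02 · 10.05 / (50.01 · 2.2361) ≈ 0.0017974
Gain = 20 log₁₀(0.0017974) ≈ -54.91 dB
∠L = (84.29°) − (88.85° + 63.43°) = -67.99°

-54.9 dB, -68.0°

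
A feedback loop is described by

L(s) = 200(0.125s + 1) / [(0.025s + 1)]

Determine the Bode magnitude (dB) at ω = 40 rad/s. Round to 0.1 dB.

57.2 dB

At ω = 40 rad/s:
zero (1 + j40·0.125) = 1 + j5 → |·| ≈ 5.099, ∠ ≈ 78.69°
pole (1 + j40·0.025) = 1 + j1 → |·| ≈ 1.4142, ∠ ≈ 45.00°
|L| = 200 · 5.099 / (1.4142) ≈ 721.11
Gain = 20 log₁₀(721.11) ≈ 57.16 dB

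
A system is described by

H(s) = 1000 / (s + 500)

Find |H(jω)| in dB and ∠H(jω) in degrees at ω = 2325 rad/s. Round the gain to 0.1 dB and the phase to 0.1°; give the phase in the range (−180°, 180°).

At s = jω = j2325:
pole (s+500): 500 + j2325 → |·| = √(500²+2325²) = √5655625 ≈ 2378.2, ∠ = arctan(2325/500) ≈ 77.86°
|H| = 1000 / 2378.2 ≈ 0.42049
Gain = 20 log₁₀(0.42049) ≈ -7.52 dB
∠H = 0.00° − 77.86° = -77.86°

-7.5 dB, -77.9°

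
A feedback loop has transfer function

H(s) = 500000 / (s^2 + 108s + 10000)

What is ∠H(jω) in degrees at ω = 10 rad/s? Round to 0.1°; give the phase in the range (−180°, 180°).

-6.2°

At s = jω = j10:
quadratic: (j10)² + 108·j10 + 10000 = 9900 + j1080 → |·| ≈ 9958.7, ∠ ≈ 6.23°
∠H = 0.00° − 6.23° = -6.23°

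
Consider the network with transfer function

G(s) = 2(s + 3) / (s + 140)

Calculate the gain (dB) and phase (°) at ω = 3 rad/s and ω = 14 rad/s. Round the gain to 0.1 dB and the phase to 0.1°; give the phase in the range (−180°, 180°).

At s = jω = j3:
zero (s+3): 3 + j3 → |·| = √(3²+3²) = √18 ≈ 4.2426, ∠ = arctan(3/3) ≈ 45.00°
pole (s+140): 140 + j3 → |·| = √(140²+3²) = √19609 ≈ 140.03, ∠ = arctan(3/140) ≈ 1.23°
|G| = 2 · 4.2426 / 140.03 ≈ 0.060596
Gain = 20 log₁₀(0.060596) ≈ -24.35 dB
∠G = 45.00° − 1.23° = 43.77°

At s = jω = j14:
zero (s+3): 3 + j14 → |·| = √(3²+14²) = √205 ≈ 14.318, ∠ = arctan(14/3) ≈ 77.91°
pole (s+140): 140 + j14 → |·| = √(140²+14²) = √19796 ≈ 140.7, ∠ = arctan(14/140) ≈ 5.71°
|G| = 2 · 14.318 / 140.7 ≈ 0.20353
Gain = 20 log₁₀(0.20353) ≈ -13.83 dB
∠G = 77.91° − 5.71° = 72.20°

ω = 3: -24.4 dB, 43.8°; ω = 14: -13.8 dB, 72.2°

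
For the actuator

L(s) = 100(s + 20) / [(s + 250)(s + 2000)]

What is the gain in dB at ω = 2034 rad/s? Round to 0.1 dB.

At s = jω = j2034:
zero (s+20): 20 + j2034 → |·| = √(20²+2034²) = √4137556 ≈ 2034.1, ∠ = arctan(2034/20) ≈ 89.44°
pole (s+250): 250 + j2034 → |·| = √(250²+2034²) = √4199656 ≈ 2049.3, ∠ = arctan(2034/250) ≈ 82.99°
pole (s+2000): 2000 + j2034 → |·| = √(2000²+2034²) = √8137156 ≈ 2852.6, ∠ = arctan(2034/2000) ≈ 45.48°
|L| = 100 · 2034.1 / 5.8458e+06 ≈ 0.034796
Gain = 20 log₁₀(0.034796) ≈ -29.17 dB

-29.2 dB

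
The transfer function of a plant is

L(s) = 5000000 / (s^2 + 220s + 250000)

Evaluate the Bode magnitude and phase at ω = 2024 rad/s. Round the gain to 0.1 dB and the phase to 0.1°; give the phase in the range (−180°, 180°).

At s = jω = j2024:
quadratic: (j2024)² + 220·j2024 + 250000 = -3846576 + j445280 → |·| ≈ 3.8723e+06, ∠ ≈ 173.40°
|L| = 5000000 / 3.8723e+06 ≈ 1.2912
Gain = 20 log₁₀(1.2912) ≈ 2.22 dB
∠L = 0.00° − 173.40° = -173.40°

2.2 dB, -173.4°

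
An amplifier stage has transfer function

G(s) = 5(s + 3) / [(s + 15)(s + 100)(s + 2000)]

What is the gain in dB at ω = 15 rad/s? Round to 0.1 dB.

-95.0 dB

At s = jω = j15:
zero (s+3): 3 + j15 → |·| = √(3²+15²) = √234 ≈ 15.297, ∠ = arctan(15/3) ≈ 78.69°
pole (s+15): 15 + j15 → |·| = √(15²+15²) = √450 ≈ 21.213, ∠ = arctan(15/15) ≈ 45.00°
pole (s+100): 100 + j15 → |·| = √(100²+15²) = √10225 ≈ 101.12, ∠ = arctan(15/100) ≈ 8.53°
pole (s+2000): 2000 + j15 → |·| = √(2000²+15²) = √4000225 ≈ 2000.1, ∠ = arctan(15/2000) ≈ 0.43°
|G| = 5 · 15.297 / 4.2903e+06 ≈ 1.7827e-05
Gain = 20 log₁₀(1.7827e-05) ≈ -94.98 dB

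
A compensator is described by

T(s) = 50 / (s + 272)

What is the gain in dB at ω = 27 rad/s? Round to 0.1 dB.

-14.8 dB

Substitute s = j27:
Numerator: 50 = 50 + j0
Denominator: (j27) + 272 = 272 + j27
|N| = √(50² + 0²) ≈ 50, ∠N ≈ 0.00°
|D| = √(272² + 27²) ≈ 273.34, ∠D ≈ 5.67°
|T| = 50 / 273.34 ≈ 0.18292
Gain = 20 log₁₀(0.18292) ≈ -14.75 dB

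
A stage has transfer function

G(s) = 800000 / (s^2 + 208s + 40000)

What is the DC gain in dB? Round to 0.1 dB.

26.0 dB

G(0) = 800000 / 40000 = 20
20 log₁₀(20) ≈ 26.02 dB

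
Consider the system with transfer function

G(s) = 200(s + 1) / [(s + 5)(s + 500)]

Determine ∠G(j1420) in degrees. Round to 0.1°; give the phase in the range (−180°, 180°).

-70.4°

At s = jω = j1420:
zero (s+1): 1 + j1420 → |·| = √(1²+1420²) = √2016401 ≈ 1420, ∠ = arctan(1420/1) ≈ 89.96°
pole (s+5): 5 + j1420 → |·| = √(5²+1420²) = √2016425 ≈ 1420, ∠ = arctan(1420/5) ≈ 89.80°
pole (s+500): 500 + j1420 → |·| = √(500²+1420²) = √2266400 ≈ 1505.5, ∠ = arctan(1420/500) ≈ 70.60°
∠G = 89.96° − 160.40° = -70.44°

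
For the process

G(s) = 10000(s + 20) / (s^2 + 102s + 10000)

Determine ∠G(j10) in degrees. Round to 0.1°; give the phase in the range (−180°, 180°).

20.7°

At s = jω = j10:
zero (s+20): 20 + j10 → |·| = √(20²+10²) = √500 ≈ 22.361, ∠ = arctan(10/20) ≈ 26.57°
quadratic: (j10)² + 102·j10 + 10000 = 9900 + j1020 → |·| ≈ 9952.4, ∠ ≈ 5.88°
∠G = 26.57° − 5.88° = 20.69°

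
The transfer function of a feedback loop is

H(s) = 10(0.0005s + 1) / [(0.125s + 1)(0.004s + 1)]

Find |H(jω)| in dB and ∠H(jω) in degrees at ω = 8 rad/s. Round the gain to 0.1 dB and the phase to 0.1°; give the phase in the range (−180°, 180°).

At ω = 8 rad/s:
zero (1 + j8·0.0005) = 1 + j0.004 → |·| ≈ 1, ∠ ≈ 0.23°
pole (1 + j8·0.125) = 1 + j1 → |·| ≈ 1.4142, ∠ ≈ 45.00°
pole (1 + j8·0.004) = 1 + j0.032 → |·| ≈ 1.0005, ∠ ≈ 1.83°
|H| = 10 · 1 / (1.4142 · 1.0005) ≈ 7.0676
Gain = 20 log₁₀(7.0676) ≈ 16.99 dB
∠H = (0.23°) − (45.00° + 1.83°) = -46.60°

17.0 dB, -46.6°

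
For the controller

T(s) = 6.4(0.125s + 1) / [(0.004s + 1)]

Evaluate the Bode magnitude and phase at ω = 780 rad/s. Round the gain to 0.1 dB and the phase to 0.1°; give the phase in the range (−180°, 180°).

At ω = 780 rad/s:
zero (1 + j780·0.125) = 1 + j97.5 → |·| ≈ 97.505, ∠ ≈ 89.41°
pole (1 + j780·0.004) = 1 + j3.12 → |·| ≈ 3.2763, ∠ ≈ 72.23°
|T| = 6.4 · 97.505 / (3.2763) ≈ 190.47
Gain = 20 log₁₀(190.47) ≈ 45.60 dB
∠T = (89.41°) − (72.23°) = 17.18°

45.6 dB, 17.2°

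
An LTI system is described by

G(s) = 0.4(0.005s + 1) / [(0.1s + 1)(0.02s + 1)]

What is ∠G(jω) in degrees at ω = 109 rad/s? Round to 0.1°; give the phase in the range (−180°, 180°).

At ω = 109 rad/s:
zero (1 + j109·0.005) = 1 + j0.545 → |·| ≈ 1.1389, ∠ ≈ 28.59°
pole (1 + j109·0.1) = 1 + j10.9 → |·| ≈ 10.946, ∠ ≈ 84.76°
pole (1 + j109·0.02) = 1 + j2.18 → |·| ≈ 2.3984, ∠ ≈ 65.36°
∠G = (28.59°) − (84.76° + 65.36°) = -121.53°

-121.5°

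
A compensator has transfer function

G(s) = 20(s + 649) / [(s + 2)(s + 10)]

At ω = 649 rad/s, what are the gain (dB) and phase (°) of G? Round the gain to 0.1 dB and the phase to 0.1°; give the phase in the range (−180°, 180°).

At s = jω = j649:
zero (s+649): 649 + j649 → |·| = √(649²+649²) = √842402 ≈ 917.82, ∠ = arctan(649/649) ≈ 45.00°
pole (s+2): 2 + j649 → |·| = √(2²+649²) = √421205 ≈ 649, ∠ = arctan(649/2) ≈ 89.82°
pole (s+10): 10 + j649 → |·| = √(10²+649²) = √421301 ≈ 649.08, ∠ = arctan(649/10) ≈ 89.12°
|G| = 20 · 917.82 / 4.2125e+05 ≈ 0.043576
Gain = 20 log₁₀(0.043576) ≈ -27.22 dB
∠G = 45.00° − 178.94° = -133.94°

-27.2 dB, -133.9°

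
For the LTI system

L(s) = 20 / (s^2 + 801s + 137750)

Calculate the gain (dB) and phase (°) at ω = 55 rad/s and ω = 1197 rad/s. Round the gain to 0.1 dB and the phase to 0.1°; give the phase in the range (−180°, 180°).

ω = 55: -77.0 dB, -18.1°; ω = 1197: -98.1 dB, -143.5°

Substitute s = j55:
Numerator: 20 = 20 + j0
Denominator: (j55)^2 + 801(j55) + 137750 = 134725 + j44055
|N| = √(20² + 0²) ≈ 20, ∠N ≈ 0.00°
|D| = √(134725² + 44055²) ≈ 1.4175e+05, ∠D ≈ 18.11°
|L| = 20 / 1.4175e+05 ≈ 0.00014109
Gain = 20 log₁₀(0.00014109) ≈ -77.01 dB
∠L = 0.00° − 18.11° = -18.11°

Substitute s = j1197:
Numerator: 20 = 20 + j0
Denominator: (j1197)^2 + 801(j1197) + 137750 = -1295059 + j958797
|N| = √(20² + 0²) ≈ 20, ∠N ≈ 0.00°
|D| = √(1295059² + 958797²) ≈ 1.6114e+06, ∠D ≈ 143.49°
|L| = 20 / 1.6114e+06 ≈ 1.2412e-05
Gain = 20 log₁₀(1.2412e-05) ≈ -98.12 dB
∠L = 0.00° − 143.49° = -143.49°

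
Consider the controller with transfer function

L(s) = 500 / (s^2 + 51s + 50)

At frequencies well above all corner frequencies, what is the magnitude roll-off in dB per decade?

-40 dB/decade

Each pole contributes −20 dB/decade at high frequency; each zero contributes +20 dB/decade.
Net: 0 zero(s) − 2 pole(s) → -40 dB/decade.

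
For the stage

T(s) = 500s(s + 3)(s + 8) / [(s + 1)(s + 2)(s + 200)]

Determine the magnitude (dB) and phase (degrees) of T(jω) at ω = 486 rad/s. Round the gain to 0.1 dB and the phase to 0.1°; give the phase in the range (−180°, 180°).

53.3 dB, 21.4°

At s = jω = j486:
zero (s+3): 3 + j486 → |·| = √(3²+486²) = √236205 ≈ 486.01, ∠ = arctan(486/3) ≈ 89.65°
zero (s+8): 8 + j486 → |·| = √(8²+486²) = √236260 ≈ 486.07, ∠ = arctan(486/8) ≈ 89.06°
zero at origin: s = j486 → |·| = 486, ∠ = 90.00°
pole (s+1): 1 + j486 → |·| = √(1²+486²) = √236197 ≈ 486, ∠ = arctan(486/1) ≈ 89.88°
pole (s+2): 2 + j486 → |·| = √(2²+486²) = √236200 ≈ 486, ∠ = arctan(486/2) ≈ 89.76°
pole (s+200): 200 + j486 → |·| = √(200²+486²) = √276196 ≈ 525.54, ∠ = arctan(486/200) ≈ 67.63°
|T| = 500 · 1.1481e+08 / 1.2413e+08 ≈ 462.46
Gain = 20 log₁₀(462.46) ≈ 53.30 dB
∠T = 268.71° − 247.27° = 21.44°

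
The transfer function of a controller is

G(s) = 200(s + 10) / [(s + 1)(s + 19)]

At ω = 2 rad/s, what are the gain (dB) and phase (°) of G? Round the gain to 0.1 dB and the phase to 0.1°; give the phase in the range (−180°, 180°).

33.6 dB, -58.1°

At s = jω = j2:
zero (s+10): 10 + j2 → |·| = √(10²+2²) = √104 ≈ 10.198, ∠ = arctan(2/10) ≈ 11.31°
pole (s+1): 1 + j2 → |·| = √(1²+2²) = √5 ≈ 2.2361, ∠ = arctan(2/1) ≈ 63.43°
pole (s+19): 19 + j2 → |·| = √(19²+2²) = √365 ≈ 19.105, ∠ = arctan(2/19) ≈ 6.01°
|G| = 200 · 10.198 / 42.721 ≈ 47.742
Gain = 20 log₁₀(47.742) ≈ 33.58 dB
∠G = 11.31° − 69.44° = -58.13°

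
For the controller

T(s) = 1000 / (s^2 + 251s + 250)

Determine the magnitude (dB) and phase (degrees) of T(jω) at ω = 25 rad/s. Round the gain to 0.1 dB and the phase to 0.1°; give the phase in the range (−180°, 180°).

-16.0 dB, -93.4°

Substitute s = j25:
Numerator: 1000 = 1000 + j0
Denominator: (j25)^2 + 251(j25) + 250 = -375 + j6275
|N| = √(1000² + 0²) ≈ 1000, ∠N ≈ 0.00°
|D| = √(375² + 6275²) ≈ 6286.2, ∠D ≈ 93.42°
|T| = 1000 / 6286.2 ≈ 0.15908
Gain = 20 log₁₀(0.15908) ≈ -15.97 dB
∠T = 0.00° − 93.42° = -93.42°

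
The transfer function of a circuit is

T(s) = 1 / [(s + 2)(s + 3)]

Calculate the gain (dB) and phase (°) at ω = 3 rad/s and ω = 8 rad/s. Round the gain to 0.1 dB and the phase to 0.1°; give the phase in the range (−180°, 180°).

At s = jω = j3:
pole (s+2): 2 + j3 → |·| = √(2²+3²) = √13 ≈ 3.6056, ∠ = arctan(3/2) ≈ 56.31°
pole (s+3): 3 + j3 → |·| = √(3²+3²) = √18 ≈ 4.2426, ∠ = arctan(3/3) ≈ 45.00°
|T| = 1 / 15.297 ≈ 0.065372
Gain = 20 log₁₀(0.065372) ≈ -23.69 dB
∠T = 0.00° − 101.31° = -101.31°

At s = jω = j8:
pole (s+2): 2 + j8 → |·| = √(2²+8²) = √68 ≈ 8.2462, ∠ = arctan(8/2) ≈ 75.96°
pole (s+3): 3 + j8 → |·| = √(3²+8²) = √73 ≈ 8.544, ∠ = arctan(8/3) ≈ 69.44°
|T| = 1 / 70.456 ≈ 0.014193
Gain = 20 log₁₀(0.014193) ≈ -36.96 dB
∠T = 0.00° − 145.40° = -145.40°

ω = 3: -23.7 dB, -101.3°; ω = 8: -37.0 dB, -145.4°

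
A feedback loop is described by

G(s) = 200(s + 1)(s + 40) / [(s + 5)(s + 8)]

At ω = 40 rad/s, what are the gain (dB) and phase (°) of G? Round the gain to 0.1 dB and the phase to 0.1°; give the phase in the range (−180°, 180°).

48.8 dB, -28.0°

At s = jω = j40:
zero (s+1): 1 + j40 → |·| = √(1²+40²) = √1601 ≈ 40.012, ∠ = arctan(40/1) ≈ 88.57°
zero (s+40): 40 + j40 → |·| = √(40²+40²) = √3200 ≈ 56.569, ∠ = arctan(40/40) ≈ 45.00°
pole (s+5): 5 + j40 → |·| = √(5²+40²) = √1625 ≈ 40.311, ∠ = arctan(40/5) ≈ 82.87°
pole (s+8): 8 + j40 → |·| = √(8²+40²) = √1664 ≈ 40.792, ∠ = arctan(40/8) ≈ 78.69°
|G| = 200 · 2263.4 / 1644.4 ≈ 275.29
Gain = 20 log₁₀(275.29) ≈ 48.80 dB
∠G = 133.57° − 161.56° = -27.99°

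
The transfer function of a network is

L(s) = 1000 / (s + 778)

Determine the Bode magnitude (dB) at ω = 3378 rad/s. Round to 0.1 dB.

Substitute s = j3378:
Numerator: 1000 = 1000 + j0
Denominator: (j3378) + 778 = 778 + j3378
|N| = √(1000² + 0²) ≈ 1000, ∠N ≈ 0.00°
|D| = √(778² + 3378²) ≈ 3466.4, ∠D ≈ 77.03°
|L| = 1000 / 3466.4 ≈ 0.28848
Gain = 20 log₁₀(0.28848) ≈ -10.80 dB

-10.8 dB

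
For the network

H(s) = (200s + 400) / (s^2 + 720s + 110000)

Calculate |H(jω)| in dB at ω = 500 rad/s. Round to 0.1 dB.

Substitute s = j500:
Numerator: 200(j500) + 400 = 400 + j100000
Denominator: (j500)^2 + 720(j500) + 110000 = -140000 + j360000
|N| = √(400² + 100000²) ≈ 1e+05, ∠N ≈ 89.77°
|D| = √(140000² + 360000²) ≈ 3.8626e+05, ∠D ≈ 111.25°
|H| = 1e+05 / 3.8626e+05 ≈ 0.25889
Gain = 20 log₁₀(0.25889) ≈ -11.74 dB

-11.7 dB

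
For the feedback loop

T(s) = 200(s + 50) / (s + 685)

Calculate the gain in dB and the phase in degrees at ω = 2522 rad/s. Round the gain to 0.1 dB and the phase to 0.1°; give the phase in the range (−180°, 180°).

45.7 dB, 14.1°

At s = jω = j2522:
zero (s+50): 50 + j2522 → |·| = √(50²+2522²) = √6362984 ≈ 2522.5, ∠ = arctan(2522/50) ≈ 88.86°
pole (s+685): 685 + j2522 → |·| = √(685²+2522²) = √6829709 ≈ 2613.4, ∠ = arctan(2522/685) ≈ 74.80°
|T| = 200 · 2522.5 / 2613.4 ≈ 193.04
Gain = 20 log₁₀(193.04) ≈ 45.71 dB
∠T = 88.86° − 74.80° = 14.06°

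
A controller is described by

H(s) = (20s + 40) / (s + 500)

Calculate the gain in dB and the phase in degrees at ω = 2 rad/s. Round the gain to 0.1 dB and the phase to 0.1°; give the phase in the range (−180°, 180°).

Substitute s = j2:
Numerator: 20(j2) + 40 = 40 + j40
Denominator: (j2) + 500 = 500 + j2
|N| = √(40² + 40²) ≈ 56.569, ∠N ≈ 45.00°
|D| = √(500² + 2²) ≈ 500, ∠D ≈ 0.23°
|H| = 56.569 / 500 ≈ 0.11314
Gain = 20 log₁₀(0.11314) ≈ -18.93 dB
∠H = 45.00° − 0.23° = 44.77°

-18.9 dB, 44.8°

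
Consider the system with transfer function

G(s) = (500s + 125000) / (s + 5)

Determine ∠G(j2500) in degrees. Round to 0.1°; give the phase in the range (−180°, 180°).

Substitute s = j2500:
Numerator: 500(j2500) + 125000 = 125000 + j1250000
Denominator: (j2500) + 5 = 5 + j2500
|N| = √(125000² + 1250000²) ≈ 1.2562e+06, ∠N ≈ 84.29°
|D| = √(5² + 2500²) ≈ 2500, ∠D ≈ 89.89°
∠G = 84.29° − 89.89° = -5.60°

-5.6°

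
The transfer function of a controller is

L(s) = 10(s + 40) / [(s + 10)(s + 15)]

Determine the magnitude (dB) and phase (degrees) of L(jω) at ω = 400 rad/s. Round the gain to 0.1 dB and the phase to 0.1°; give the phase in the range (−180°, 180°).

At s = jω = j400:
zero (s+40): 40 + j400 → |·| = √(40²+400²) = √161600 ≈ 402, ∠ = arctan(400/40) ≈ 84.29°
pole (s+10): 10 + j400 → |·| = √(10²+400²) = √160100 ≈ 400.12, ∠ = arctan(400/10) ≈ 88.57°
pole (s+15): 15 + j400 → |·| = √(15²+400²) = √160225 ≈ 400.28, ∠ = arctan(400/15) ≈ 87.85°
|L| = 10 · 402 / 1.6016e+05 ≈ 0.0251
Gain = 20 log₁₀(0.0251) ≈ -32.01 dB
∠L = 84.29° − 176.42° = -92.13°

-32.0 dB, -92.1°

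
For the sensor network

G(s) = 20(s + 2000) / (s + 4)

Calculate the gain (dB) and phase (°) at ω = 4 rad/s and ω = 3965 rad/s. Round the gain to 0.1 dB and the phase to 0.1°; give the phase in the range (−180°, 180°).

At s = jω = j4:
zero (s+2000): 2000 + j4 → |·| = √(2000²+4²) = √4000016 ≈ 2000, ∠ = arctan(4/2000) ≈ 0.11°
pole (s+4): 4 + j4 → |·| = √(4²+4²) = √32 ≈ 5.6569, ∠ = arctan(4/4) ≈ 45.00°
|G| = 20 · 2000 / 5.6569 ≈ 7071
Gain = 20 log₁₀(7071) ≈ 76.99 dB
∠G = 0.11° − 45.00° = -44.89°

At s = jω = j3965:
zero (s+2000): 2000 + j3965 → |·| = √(2000²+3965²) = √19721225 ≈ 4440.9, ∠ = arctan(3965/2000) ≈ 63.23°
pole (s+4): 4 + j3965 → |·| = √(4²+3965²) = √15721241 ≈ 3965, ∠ = arctan(3965/4) ≈ 89.94°
|G| = 20 · 4440.9 / 3965 ≈ 22.401
Gain = 20 log₁₀(22.401) ≈ 27.01 dB
∠G = 63.23° − 89.94° = -26.71°

ω = 4: 77.0 dB, -44.9°; ω = 3965: 27.0 dB, -26.7°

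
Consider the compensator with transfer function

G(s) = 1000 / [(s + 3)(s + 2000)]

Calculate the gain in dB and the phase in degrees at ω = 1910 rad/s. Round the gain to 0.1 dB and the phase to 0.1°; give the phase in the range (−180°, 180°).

At s = jω = j1910:
pole (s+3): 3 + j1910 → |·| = √(3²+1910²) = √3648109 ≈ 1910, ∠ = arctan(1910/3) ≈ 89.91°
pole (s+2000): 2000 + j1910 → |·| = √(2000²+1910²) = √7648100 ≈ 2765.5, ∠ = arctan(1910/2000) ≈ 43.68°
|G| = 1000 / 5.2821e+06 ≈ 0.00018932
Gain = 20 log₁₀(0.00018932) ≈ -74.46 dB
∠G = 0.00° − 133.59° = -133.59°

-74.5 dB, -133.6°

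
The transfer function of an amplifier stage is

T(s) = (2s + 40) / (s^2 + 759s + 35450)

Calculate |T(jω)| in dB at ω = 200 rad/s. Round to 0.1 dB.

-51.5 dB

Substitute s = j200:
Numerator: 2(j200) + 40 = 40 + j400
Denominator: (j200)^2 + 759(j200) + 35450 = -4550 + j151800
|N| = √(40² + 400²) ≈ 402, ∠N ≈ 84.29°
|D| = √(4550² + 151800²) ≈ 1.5187e+05, ∠D ≈ 91.72°
|T| = 402 / 1.5187e+05 ≈ 0.002647
Gain = 20 log₁₀(0.002647) ≈ -51.54 dB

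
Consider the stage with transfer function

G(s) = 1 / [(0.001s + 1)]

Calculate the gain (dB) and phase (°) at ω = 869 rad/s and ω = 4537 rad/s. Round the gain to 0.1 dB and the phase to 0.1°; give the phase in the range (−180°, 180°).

At ω = 869 rad/s:
pole (1 + j869·0.001) = 1 + j0.869 → |·| ≈ 1.3248, ∠ ≈ 40.99°
|G| = 1 · 1 / (1.3248) ≈ 0.75483
Gain = 20 log₁₀(0.75483) ≈ -2.44 dB
∠G = (0°) − (40.99°) = -40.99°

At ω = 4537 rad/s:
pole (1 + j4537·0.001) = 1 + j4.537 → |·| ≈ 4.6459, ∠ ≈ 77.57°
|G| = 1 · 1 / (4.6459) ≈ 0.21524
Gain = 20 log₁₀(0.21524) ≈ -13.34 dB
∠G = (0°) − (77.57°) = -77.57°

ω = 869: -2.4 dB, -41.0°; ω = 4537: -13.3 dB, -77.6°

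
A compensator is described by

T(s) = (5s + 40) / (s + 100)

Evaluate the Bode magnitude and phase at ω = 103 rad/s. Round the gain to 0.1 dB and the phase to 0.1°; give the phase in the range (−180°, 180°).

Substitute s = j103:
Numerator: 5(j103) + 40 = 40 + j515
Denominator: (j103) + 100 = 100 + j103
|N| = √(40² + 515²) ≈ 516.55, ∠N ≈ 85.56°
|D| = √(100² + 103²) ≈ 143.56, ∠D ≈ 45.85°
|T| = 516.55 / 143.56 ≈ 3.5981
Gain = 20 log₁₀(3.5981) ≈ 11.12 dB
∠T = 85.56° − 45.85° = 39.71°

11.1 dB, 39.7°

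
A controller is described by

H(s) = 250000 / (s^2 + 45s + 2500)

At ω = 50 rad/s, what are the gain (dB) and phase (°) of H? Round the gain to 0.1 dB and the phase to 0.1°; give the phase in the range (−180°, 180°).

At s = jω = j50:
quadratic: (j50)² + 45·j50 + 2500 = 0 + j2250 → |·| ≈ 2250, ∠ ≈ 90.00°
|H| = 250000 / 2250 ≈ 111.11
Gain = 20 log₁₀(111.11) ≈ 40.92 dB
∠H = 0.00° − 90.00° = -90.00°

40.9 dB, -90.0°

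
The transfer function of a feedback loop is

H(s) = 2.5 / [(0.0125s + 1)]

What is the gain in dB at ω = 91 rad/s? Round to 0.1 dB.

At ω = 91 rad/s:
pole (1 + j91·0.0125) = 1 + j1.1375 → |·| ≈ 1.5146, ∠ ≈ 48.68°
|H| = 2.5 · 1 / (1.5146) ≈ 1.6506
Gain = 20 log₁₀(1.6506) ≈ 4.35 dB

4.4 dB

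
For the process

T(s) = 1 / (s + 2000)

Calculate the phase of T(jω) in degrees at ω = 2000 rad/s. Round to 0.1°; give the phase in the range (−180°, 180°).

At s = jω = j2000:
pole (s+2000): 2000 + j2000 → |·| = √(2000²+2000²) = √8000000 ≈ 2828.4, ∠ = arctan(2000/2000) ≈ 45.00°
∠T = 0.00° − 45.00° = -45.00°

-45.0°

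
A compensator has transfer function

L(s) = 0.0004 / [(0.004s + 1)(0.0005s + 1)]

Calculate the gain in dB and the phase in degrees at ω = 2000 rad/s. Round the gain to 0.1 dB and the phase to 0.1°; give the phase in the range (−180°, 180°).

-89.1 dB, -127.9°

At ω = 2000 rad/s:
pole (1 + j2000·0.004) = 1 + j8 → |·| ≈ 8.0623, ∠ ≈ 82.87°
pole (1 + j2000·0.0005) = 1 + j1 → |·| ≈ 1.4142, ∠ ≈ 45.00°
|L| = 0.0004 · 1 / (8.0623 · 1.4142) ≈ 3.5082e-05
Gain = 20 log₁₀(3.5082e-05) ≈ -89.10 dB
∠L = (0°) − (82.87° + 45.00°) = -127.87°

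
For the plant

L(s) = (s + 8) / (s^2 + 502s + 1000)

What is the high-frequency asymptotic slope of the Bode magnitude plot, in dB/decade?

-20 dB/decade

Each pole contributes −20 dB/decade at high frequency; each zero contributes +20 dB/decade.
Net: 1 zero(s) − 2 pole(s) → -20 dB/decade.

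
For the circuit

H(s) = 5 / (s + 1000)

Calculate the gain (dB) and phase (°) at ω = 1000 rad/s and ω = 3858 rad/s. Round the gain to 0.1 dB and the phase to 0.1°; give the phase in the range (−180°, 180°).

Substitute s = j1000:
Numerator: 5 = 5 + j0
Denominator: (j1000) + 1000 = 1000 + j1000
|N| = √(5² + 0²) ≈ 5, ∠N ≈ 0.00°
|D| = √(1000² + 1000²) ≈ 1414.2, ∠D ≈ 45.00°
|H| = 5 / 1414.2 ≈ 0.0035356
Gain = 20 log₁₀(0.0035356) ≈ -49.03 dB
∠H = 0.00° − 45.00° = -45.00°

Substitute s = j3858:
Numerator: 5 = 5 + j0
Denominator: (j3858) + 1000 = 1000 + j3858
|N| = √(5² + 0²) ≈ 5, ∠N ≈ 0.00°
|D| = √(1000² + 3858²) ≈ 3985.5, ∠D ≈ 75.47°
|H| = 5 / 3985.5 ≈ 0.0012545
Gain = 20 log₁₀(0.0012545) ≈ -58.03 dB
∠H = 0.00° − 75.47° = -75.47°

ω = 1000: -49.0 dB, -45.0°; ω = 3858: -58.0 dB, -75.5°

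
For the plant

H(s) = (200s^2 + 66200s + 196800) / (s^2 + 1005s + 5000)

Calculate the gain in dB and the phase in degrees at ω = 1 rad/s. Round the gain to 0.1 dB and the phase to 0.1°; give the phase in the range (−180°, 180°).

Substitute s = j1:
Numerator: 200(j1)^2 + 66200(j1) + 196800 = 196600 + j66200
Denominator: (j1)^2 + 1005(j1) + 5000 = 4999 + j1005
|N| = √(196600² + 66200²) ≈ 2.0745e+05, ∠N ≈ 18.61°
|D| = √(4999² + 1005²) ≈ 5099, ∠D ≈ 11.37°
|H| = 2.0745e+05 / 5099 ≈ 40.684
Gain = 20 log₁₀(40.684) ≈ 32.19 dB
∠H = 18.61° − 11.37° = 7.24°

32.2 dB, 7.2°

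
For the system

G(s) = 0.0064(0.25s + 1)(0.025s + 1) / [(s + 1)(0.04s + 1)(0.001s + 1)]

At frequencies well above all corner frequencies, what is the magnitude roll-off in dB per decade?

-20 dB/decade

Each pole contributes −20 dB/decade at high frequency; each zero contributes +20 dB/decade.
Net: 2 zero(s) − 3 pole(s) → -20 dB/decade.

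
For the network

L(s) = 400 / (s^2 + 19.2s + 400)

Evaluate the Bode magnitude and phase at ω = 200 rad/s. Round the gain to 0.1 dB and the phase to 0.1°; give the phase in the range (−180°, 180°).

At s = jω = j200:
quadratic: (j200)² + 19.2·j200 + 400 = -39600 + j3840 → |·| ≈ 39786, ∠ ≈ 174.46°
|L| = 400 / 39786 ≈ 0.010054
Gain = 20 log₁₀(0.010054) ≈ -39.95 dB
∠L = 0.00° − 174.46° = -174.46°

-40.0 dB, -174.5°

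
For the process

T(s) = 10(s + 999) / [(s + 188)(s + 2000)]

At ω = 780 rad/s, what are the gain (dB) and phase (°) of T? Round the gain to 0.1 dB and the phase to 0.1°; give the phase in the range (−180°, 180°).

At s = jω = j780:
zero (s+999): 999 + j780 → |·| = √(999²+780²) = √1606401 ≈ 1267.4, ∠ = arctan(780/999) ≈ 37.98°
pole (s+188): 188 + j780 → |·| = √(188²+780²) = √643744 ≈ 802.34, ∠ = arctan(780/188) ≈ 76.45°
pole (s+2000): 2000 + j780 → |·| = √(2000²+780²) = √4608400 ≈ 2146.7, ∠ = arctan(780/2000) ≈ 21.31°
|T| = 10 · 1267.4 / 1.7224e+06 ≈ 0.0073583
Gain = 20 log₁₀(0.0073583) ≈ -42.66 dB
∠T = 37.98° − 97.76° = -59.78°

-42.7 dB, -59.8°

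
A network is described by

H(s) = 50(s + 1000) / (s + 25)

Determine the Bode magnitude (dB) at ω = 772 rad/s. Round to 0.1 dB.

At s = jω = j772:
zero (s+1000): 1000 + j772 → |·| = √(1000²+772²) = √1595984 ≈ 1263.3, ∠ = arctan(772/1000) ≈ 37.67°
pole (s+25): 25 + j772 → |·| = √(25²+772²) = √596609 ≈ 772.4, ∠ = arctan(772/25) ≈ 88.15°
|H| = 50 · 1263.3 / 772.4 ≈ 81.778
Gain = 20 log₁₀(81.778) ≈ 38.25 dB

38.3 dB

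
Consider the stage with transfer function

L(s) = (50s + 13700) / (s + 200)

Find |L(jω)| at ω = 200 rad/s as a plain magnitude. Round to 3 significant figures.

60.0

Substitute s = j200:
Numerator: 50(j200) + 13700 = 13700 + j10000
Denominator: (j200) + 200 = 200 + j200
|N| = √(13700² + 10000²) ≈ 16961, ∠N ≈ 36.13°
|D| = √(200² + 200²) ≈ 282.84, ∠D ≈ 45.00°
|L| = 16961 / 282.84 ≈ 59.967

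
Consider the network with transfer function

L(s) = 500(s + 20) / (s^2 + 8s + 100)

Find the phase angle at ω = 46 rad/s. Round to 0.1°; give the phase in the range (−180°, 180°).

At s = jω = j46:
zero (s+20): 20 + j46 → |·| = √(20²+46²) = √2516 ≈ 50.16, ∠ = arctan(46/20) ≈ 66.50°
quadratic: (j46)² + 8·j46 + 100 = -2016 + j368 → |·| ≈ 2049.3, ∠ ≈ 169.66°
∠L = 66.50° − 169.66° = -103.16°

-103.2°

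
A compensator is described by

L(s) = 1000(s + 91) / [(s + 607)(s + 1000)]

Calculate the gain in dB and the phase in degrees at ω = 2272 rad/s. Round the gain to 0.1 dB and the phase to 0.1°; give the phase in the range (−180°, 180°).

-8.2 dB, -53.6°

At s = jω = j2272:
zero (s+91): 91 + j2272 → |·| = √(91²+2272²) = √5170265 ≈ 2273.8, ∠ = arctan(2272/91) ≈ 87.71°
pole (s+607): 607 + j2272 → |·| = √(607²+2272²) = √5530433 ≈ 2351.7, ∠ = arctan(2272/607) ≈ 75.04°
pole (s+1000): 1000 + j2272 → |·| = √(1000²+2272²) = √6161984 ≈ 2482.3, ∠ = arctan(2272/1000) ≈ 66.24°
|L| = 1000 · 2273.8 / 5.8376e+06 ≈ 0.38951
Gain = 20 log₁₀(0.38951) ≈ -8.19 dB
∠L = 87.71° − 141.28° = -53.57°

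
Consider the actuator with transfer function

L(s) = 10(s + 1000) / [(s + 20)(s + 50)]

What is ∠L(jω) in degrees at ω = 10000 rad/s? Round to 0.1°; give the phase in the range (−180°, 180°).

At s = jω = j10000:
zero (s+1000): 1000 + j10000 → |·| = √(1000²+10000²) = √101000000 ≈ 10050, ∠ = arctan(10000/1000) ≈ 84.29°
pole (s+20): 20 + j10000 → |·| = √(20²+10000²) = √100000400 ≈ 10000, ∠ = arctan(10000/20) ≈ 89.89°
pole (s+50): 50 + j10000 → |·| = √(50²+10000²) = √100002500 ≈ 10000, ∠ = arctan(10000/50) ≈ 89.71°
∠L = 84.29° − 179.60° = -95.31°

-95.3°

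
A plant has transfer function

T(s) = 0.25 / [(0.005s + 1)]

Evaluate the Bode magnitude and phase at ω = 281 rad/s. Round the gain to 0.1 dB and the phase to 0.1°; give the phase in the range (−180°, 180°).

-16.8 dB, -54.6°

At ω = 281 rad/s:
pole (1 + j281·0.005) = 1 + j1.405 → |·| ≈ 1.7245, ∠ ≈ 54.56°
|T| = 0.25 · 1 / (1.7245) ≈ 0.14497
Gain = 20 log₁₀(0.14497) ≈ -16.77 dB
∠T = (0°) − (54.56°) = -54.56°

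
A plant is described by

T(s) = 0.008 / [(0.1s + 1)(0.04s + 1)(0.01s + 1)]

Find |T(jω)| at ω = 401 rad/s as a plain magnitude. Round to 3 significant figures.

At ω = 401 rad/s:
pole (1 + j401·0.1) = 1 + j40.1 → |·| ≈ 40.112, ∠ ≈ 88.57°
pole (1 + j401·0.04) = 1 + j16.04 → |·| ≈ 16.071, ∠ ≈ 86.43°
pole (1 + j401·0.01) = 1 + j4.01 → |·| ≈ 4.1328, ∠ ≈ 76.00°
|T| = 0.008 · 1 / (40.112 · 16.071 · 4.1328) ≈ 3.0028e-06

3.00e-06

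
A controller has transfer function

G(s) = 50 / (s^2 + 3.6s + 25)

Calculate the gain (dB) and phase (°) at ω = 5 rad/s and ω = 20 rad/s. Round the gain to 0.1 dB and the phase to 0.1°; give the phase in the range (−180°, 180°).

At s = jω = j5:
quadratic: (j5)² + 3.6·j5 + 25 = 0 + j18 → |·| ≈ 18, ∠ ≈ 90.00°
|G| = 50 / 18 ≈ 2.7778
Gain = 20 log₁₀(2.7778) ≈ 8.87 dB
∠G = 0.00° − 90.00° = -90.00°

At s = jω = j20:
quadratic: (j20)² + 3.6·j20 + 25 = -375 + j72 → |·| ≈ 381.85, ∠ ≈ 169.13°
|G| = 50 / 381.85 ≈ 0.13094
Gain = 20 log₁₀(0.13094) ≈ -17.66 dB
∠G = 0.00° − 169.13° = -169.13°

ω = 5: 8.9 dB, -90.0°; ω = 20: -17.7 dB, -169.1°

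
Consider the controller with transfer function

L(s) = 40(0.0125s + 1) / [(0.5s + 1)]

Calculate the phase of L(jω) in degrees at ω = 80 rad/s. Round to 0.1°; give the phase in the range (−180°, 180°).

-43.6°

At ω = 80 rad/s:
zero (1 + j80·0.0125) = 1 + j1 → |·| ≈ 1.4142, ∠ ≈ 45.00°
pole (1 + j80·0.5) = 1 + j40 → |·| ≈ 40.012, ∠ ≈ 88.57°
∠L = (45.00°) − (88.57°) = -43.57°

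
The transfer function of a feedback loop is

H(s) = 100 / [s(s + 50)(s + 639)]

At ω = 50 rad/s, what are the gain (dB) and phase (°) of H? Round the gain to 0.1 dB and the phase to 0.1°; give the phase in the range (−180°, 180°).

-87.1 dB, -139.5°

At s = jω = j50:
pole (s+50): 50 + j50 → |·| = √(50²+50²) = √5000 ≈ 70.711, ∠ = arctan(50/50) ≈ 45.00°
pole (s+639): 639 + j50 → |·| = √(639²+50²) = √410821 ≈ 640.95, ∠ = arctan(50/639) ≈ 4.47°
pole at origin: |s| = 50, ∠ = 90.00° (in denominator)
|H| = 100 / 2.2661e+06 ≈ 4.4129e-05
Gain = 20 log₁₀(4.4129e-05) ≈ -87.11 dB
∠H = 0.00° − 139.47° = -139.47°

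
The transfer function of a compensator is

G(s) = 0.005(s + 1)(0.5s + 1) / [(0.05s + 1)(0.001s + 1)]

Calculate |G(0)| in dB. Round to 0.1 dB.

-46.0 dB

G(0) = 0.005 · 1 / 1 = 0.005
20 log₁₀(0.005) ≈ -46.02 dB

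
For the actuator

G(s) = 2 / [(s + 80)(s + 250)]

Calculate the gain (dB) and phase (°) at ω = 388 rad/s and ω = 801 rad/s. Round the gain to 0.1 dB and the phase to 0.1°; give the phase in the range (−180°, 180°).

At s = jω = j388:
pole (s+80): 80 + j388 → |·| = √(80²+388²) = √156944 ≈ 396.16, ∠ = arctan(388/80) ≈ 78.35°
pole (s+250): 250 + j388 → |·| = √(250²+388²) = √213044 ≈ 461.57, ∠ = arctan(388/250) ≈ 57.21°
|G| = 2 / 1.8286e+05 ≈ 1.0937e-05
Gain = 20 log₁₀(1.0937e-05) ≈ -99.22 dB
∠G = 0.00° − 135.56° = -135.56°

At s = jω = j801:
pole (s+80): 80 + j801 → |·| = √(80²+801²) = √648001 ≈ 804.99, ∠ = arctan(801/80) ≈ 84.30°
pole (s+250): 250 + j801 → |·| = √(250²+801²) = √704101 ≈ 839.11, ∠ = arctan(801/250) ≈ 72.67°
|G| = 2 / 6.7548e+05 ≈ 2.9609e-06
Gain = 20 log₁₀(2.9609e-06) ≈ -110.57 dB
∠G = 0.00° − 156.97° = -156.97°

ω = 388: -99.2 dB, -135.6°; ω = 801: -110.6 dB, -157.0°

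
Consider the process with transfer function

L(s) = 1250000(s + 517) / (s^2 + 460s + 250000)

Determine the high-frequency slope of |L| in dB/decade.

-20 dB/decade

Each pole contributes −20 dB/decade at high frequency; each zero contributes +20 dB/decade.
Net: 1 zero(s) − 2 pole(s) → -20 dB/decade.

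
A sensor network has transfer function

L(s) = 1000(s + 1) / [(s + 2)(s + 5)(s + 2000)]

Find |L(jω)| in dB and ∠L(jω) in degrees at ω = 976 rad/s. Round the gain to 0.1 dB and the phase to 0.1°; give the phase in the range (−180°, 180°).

At s = jω = j976:
zero (s+1): 1 + j976 → |·| = √(1²+976²) = √952577 ≈ 976, ∠ = arctan(976/1) ≈ 89.94°
pole (s+2): 2 + j976 → |·| = √(2²+976²) = √952580 ≈ 976, ∠ = arctan(976/2) ≈ 89.88°
pole (s+5): 5 + j976 → |·| = √(5²+976²) = √952601 ≈ 976.01, ∠ = arctan(976/5) ≈ 89.71°
pole (s+2000): 2000 + j976 → |·| = √(2000²+976²) = √4952576 ≈ 2225.4, ∠ = arctan(976/2000) ≈ 26.01°
|L| = 1000 · 976 / 2.1199e+09 ≈ 0.0004604
Gain = 20 log₁₀(0.0004604) ≈ -66.74 dB
∠L = 89.94° − 205.60° = -115.66°

-66.7 dB, -115.7°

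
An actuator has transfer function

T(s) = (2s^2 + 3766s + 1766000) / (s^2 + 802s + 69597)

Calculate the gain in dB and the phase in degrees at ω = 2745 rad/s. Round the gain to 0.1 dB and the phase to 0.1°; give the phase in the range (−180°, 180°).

Substitute s = j2745:
Numerator: 2(j2745)^2 + 3766(j2745) + 1766000 = -13304050 + j10337670
Denominator: (j2745)^2 + 802(j2745) + 69597 = -7465428 + j2201490
|N| = √(13304050² + 10337670²) ≈ 1.6848e+07, ∠N ≈ 142.15°
|D| = √(7465428² + 2201490²) ≈ 7.7833e+06, ∠D ≈ 163.57°
|T| = 1.6848e+07 / 7.7833e+06 ≈ 2.1646
Gain = 20 log₁₀(2.1646) ≈ 6.71 dB
∠T = 142.15° − 163.57° = -21.42°

6.7 dB, -21.4°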